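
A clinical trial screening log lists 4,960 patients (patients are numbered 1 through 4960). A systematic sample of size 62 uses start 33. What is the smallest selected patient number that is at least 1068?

k = 4960/62 = 80
Steps past start: ⌈(1068 − 33)/80⌉ = ⌈1035/80⌉ = 13
Selected patient: 33 + 13×80 = 1073

1073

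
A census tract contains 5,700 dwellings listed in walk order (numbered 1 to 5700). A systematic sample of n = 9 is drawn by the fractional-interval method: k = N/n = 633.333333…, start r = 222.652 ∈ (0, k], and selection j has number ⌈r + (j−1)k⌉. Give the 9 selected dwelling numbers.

j=1: r + 0k = 222.652 → ⌈·⌉ = 223
j=2: r + 1k = 855.985333… → ⌈·⌉ = 856
j=3: r + 2k = 1489.318666… → ⌈·⌉ = 1490
j=4: r + 3k = 2122.652 → ⌈·⌉ = 2123
j=5: r + 4k = 2755.985333… → ⌈·⌉ = 2756
j=6: r + 5k = 3389.318666… → ⌈·⌉ = 3390
j=7: r + 6k = 4022.652 → ⌈·⌉ = 4023
j=8: r + 7k = 4655.985333… → ⌈·⌉ = 4656
j=9: r + 8k = 5289.318666… → ⌈·⌉ = 5290

223, 856, 1490, 2123, 2756, 3390, 4023, 4656, 5290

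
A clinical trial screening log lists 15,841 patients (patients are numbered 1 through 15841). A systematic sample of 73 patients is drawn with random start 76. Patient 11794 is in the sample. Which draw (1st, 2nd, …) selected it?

55

k = 15841/73 = 217
position = (11794 − 76)/217 + 1 = 11718/217 + 1 = 54 + 1 = 55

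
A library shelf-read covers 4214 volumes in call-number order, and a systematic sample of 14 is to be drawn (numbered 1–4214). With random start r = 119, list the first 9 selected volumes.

119, 420, 721, 1022, 1323, 1624, 1925, 2226, 2527

k = N/n = 4214/14 = 301
volume 1: 119
volume 2: 119 + 301 = 420
volume 3: 420 + 301 = 721
volume 4: 721 + 301 = 1022
volume 5: 1022 + 301 = 1323
volume 6: 1323 + 301 = 1624
volume 7: 1624 + 301 = 1925
volume 8: 1925 + 301 = 2226
volume 9: 2226 + 301 = 2527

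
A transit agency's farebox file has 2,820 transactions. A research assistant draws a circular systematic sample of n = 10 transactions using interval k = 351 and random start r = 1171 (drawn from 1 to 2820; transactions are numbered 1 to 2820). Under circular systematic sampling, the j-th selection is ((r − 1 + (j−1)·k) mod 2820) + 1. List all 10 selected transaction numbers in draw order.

Selection 1: 1171
Selection 2: 1171 + 351 = 1522
Selection 3: 1522 + 351 = 1873
Selection 4: 1873 + 351 = 2224
Selection 5: 2224 + 351 = 2575
Selection 6: 2575 + 351 = 2926 → 2926 − 2820 = 106
Selection 7: 106 + 351 = 457
Selection 8: 457 + 351 = 808
Selection 9: 808 + 351 = 1159
Selection 10: 1159 + 351 = 1510

1171, 1522, 1873, 2224, 2575, 106, 457, 808, 1159, 1510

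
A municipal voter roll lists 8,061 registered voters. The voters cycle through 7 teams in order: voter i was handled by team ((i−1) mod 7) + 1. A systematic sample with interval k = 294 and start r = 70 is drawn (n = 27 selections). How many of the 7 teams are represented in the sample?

1

Consecutive selections differ by k = 294, so their team numbers differ by 294 mod 7 = 0.
gcd(294, 7) = 7, so the sample visits 7/7 = 1 distinct residues mod 7.
Start 70 is team 7; the teams hit are 7.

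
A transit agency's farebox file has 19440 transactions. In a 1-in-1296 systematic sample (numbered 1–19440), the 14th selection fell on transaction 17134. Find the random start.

k = 1296
r = 17134 − (14−1)×1296 = 17134 − 16848 = 286

286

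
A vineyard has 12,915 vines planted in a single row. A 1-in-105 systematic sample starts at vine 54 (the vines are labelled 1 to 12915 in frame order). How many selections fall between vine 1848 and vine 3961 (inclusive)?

20

k = 105
First selection ≥ 1848: 54 + ⌈(1848−54)/105⌉·105 = 54 + 18×105 = 1944
Last selection ≤ 3961: 54 + ⌊(3961−54)/105⌋·105 = 54 + 37×105 = 3939
Count = 37 − 18 + 1 = 20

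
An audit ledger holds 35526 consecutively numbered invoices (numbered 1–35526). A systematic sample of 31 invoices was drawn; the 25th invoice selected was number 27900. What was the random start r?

k = 35526/31 = 1146
r = 27900 − (25−1)×1146 = 27900 − 27504 = 396

396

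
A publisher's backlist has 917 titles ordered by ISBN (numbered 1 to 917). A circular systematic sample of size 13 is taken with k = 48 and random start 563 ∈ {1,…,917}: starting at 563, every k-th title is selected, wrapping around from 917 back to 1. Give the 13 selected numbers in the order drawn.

Selection 1: 563
Selection 2: 563 + 48 = 611
Selection 3: 611 + 48 = 659
Selection 4: 659 + 48 = 707
Selection 5: 707 + 48 = 755
Selection 6: 755 + 48 = 803
Selection 7: 803 + 48 = 851
Selection 8: 851 + 48 = 899
Selection 9: 899 + 48 = 947 → 947 − 917 = 30
Selection 10: 30 + 48 = 78
Selection 11: 78 + 48 = 126
Selection 12: 126 + 48 = 174
Selection 13: 174 + 48 = 222

563, 611, 659, 707, 755, 803, 851, 899, 30, 78, 126, 174, 222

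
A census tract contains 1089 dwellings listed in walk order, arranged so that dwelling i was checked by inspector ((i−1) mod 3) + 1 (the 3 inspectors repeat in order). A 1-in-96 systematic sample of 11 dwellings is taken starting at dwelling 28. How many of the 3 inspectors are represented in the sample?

1

Consecutive selections differ by k = 96, so their inspector numbers differ by 96 mod 3 = 0.
gcd(96, 3) = 3, so the sample visits 3/3 = 1 distinct residues mod 3.
Start 28 is inspector 1; the inspectors hit are 1.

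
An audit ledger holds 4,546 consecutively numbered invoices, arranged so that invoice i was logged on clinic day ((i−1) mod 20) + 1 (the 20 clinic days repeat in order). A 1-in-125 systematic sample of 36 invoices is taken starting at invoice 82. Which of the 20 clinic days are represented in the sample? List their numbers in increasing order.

2, 7, 12, 17

Consecutive selections differ by k = 125, so their clinic day numbers differ by 125 mod 20 = 5.
gcd(125, 20) = 5, so the sample visits 20/5 = 4 distinct residues mod 20.
Start 82 is clinic day 2; the clinic days hit are 2, 7, 12, 17.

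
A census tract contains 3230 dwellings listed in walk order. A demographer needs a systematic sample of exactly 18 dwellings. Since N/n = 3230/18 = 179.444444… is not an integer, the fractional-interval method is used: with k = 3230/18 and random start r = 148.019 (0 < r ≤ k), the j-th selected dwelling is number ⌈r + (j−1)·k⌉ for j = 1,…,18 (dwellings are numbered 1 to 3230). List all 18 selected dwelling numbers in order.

j=1: r + 0k = 148.019 → ⌈·⌉ = 149
j=2: r + 1k = 327.463444… → ⌈·⌉ = 328
j=3: r + 2k = 506.907888… → ⌈·⌉ = 507
j=4: r + 3k = 686.352333… → ⌈·⌉ = 687
j=5: r + 4k = 865.796777… → ⌈·⌉ = 866
j=6: r + 5k = 1045.241222… → ⌈·⌉ = 1046
j=7: r + 6k = 1224.685666… → ⌈·⌉ = 1225
j=8: r + 7k = 1404.130111… → ⌈·⌉ = 1405
j=9: r + 8k = 1583.574555… → ⌈·⌉ = 1584
j=10: r + 9k = 1763.019 → ⌈·⌉ = 1764
j=11: r + 10k = 1942.463444… → ⌈·⌉ = 1943
j=12: r + 11k = 2121.907888… → ⌈·⌉ = 2122
j=13: r + 12k = 2301.352333… → ⌈·⌉ = 2302
j=14: r + 13k = 2480.796777… → ⌈·⌉ = 2481
j=15: r + 14k = 2660.241222… → ⌈·⌉ = 2661
j=16: r + 15k = 2839.685666… → ⌈·⌉ = 2840
j=17: r + 16k = 3019.130111… → ⌈·⌉ = 3020
j=18: r + 17k = 3198.574555… → ⌈·⌉ = 3199

149, 328, 507, 687, 866, 1046, 1225, 1405, 1584, 1764, 1943, 2122, 2302, 2481, 2661, 2840, 3020, 3199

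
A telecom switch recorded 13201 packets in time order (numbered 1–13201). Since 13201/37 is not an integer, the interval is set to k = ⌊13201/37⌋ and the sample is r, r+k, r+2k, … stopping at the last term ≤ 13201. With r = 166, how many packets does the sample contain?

k = ⌊13201/37⌋ = 356
Achieved size = ⌊(13201 − 166)/356⌋ + 1 = ⌊13035/356⌋ + 1 = 36 + 1 = 37
(last selection: 166 + 36×356 = 12982 ≤ 13201; next would be 13338 > 13201)

37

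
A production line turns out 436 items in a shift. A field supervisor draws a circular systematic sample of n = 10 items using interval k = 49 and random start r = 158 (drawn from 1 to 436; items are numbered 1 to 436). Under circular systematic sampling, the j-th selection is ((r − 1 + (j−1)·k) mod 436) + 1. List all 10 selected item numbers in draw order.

158, 207, 256, 305, 354, 403, 16, 65, 114, 163

Selection 1: 158
Selection 2: 158 + 49 = 207
Selection 3: 207 + 49 = 256
Selection 4: 256 + 49 = 305
Selection 5: 305 + 49 = 354
Selection 6: 354 + 49 = 403
Selection 7: 403 + 49 = 452 → 452 − 436 = 16
Selection 8: 16 + 49 = 65
Selection 9: 65 + 49 = 114
Selection 10: 114 + 49 = 163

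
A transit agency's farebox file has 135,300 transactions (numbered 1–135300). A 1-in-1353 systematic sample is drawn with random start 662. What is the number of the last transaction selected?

k = 1353
100th selection = r + (100−1)·k = 662 + 99×1353 = 662 + 133947 = 134609

134609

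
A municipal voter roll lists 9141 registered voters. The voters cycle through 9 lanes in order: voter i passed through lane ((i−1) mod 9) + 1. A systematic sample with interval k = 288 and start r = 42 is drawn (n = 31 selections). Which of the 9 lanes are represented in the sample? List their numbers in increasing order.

6

Consecutive selections differ by k = 288, so their lane numbers differ by 288 mod 9 = 0.
gcd(288, 9) = 9, so the sample visits 9/9 = 1 distinct residues mod 9.
Start 42 is lane 6; the lanes hit are 6.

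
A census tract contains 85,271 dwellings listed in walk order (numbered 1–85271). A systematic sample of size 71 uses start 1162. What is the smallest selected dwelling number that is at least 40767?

40795

k = 85271/71 = 1201
Steps past start: ⌈(40767 − 1162)/1201⌉ = ⌈39605/1201⌉ = 33
Selected dwelling: 1162 + 33×1201 = 40795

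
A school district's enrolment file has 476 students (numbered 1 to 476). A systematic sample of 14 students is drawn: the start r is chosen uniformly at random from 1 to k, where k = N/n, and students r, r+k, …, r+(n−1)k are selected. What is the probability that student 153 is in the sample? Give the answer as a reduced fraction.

1/34

k = 476/14 = 34.
Student 153 is selected iff r ≡ 153 (mod 34); exactly one such r in {1,…,34}.
Inclusion probability = 1/34.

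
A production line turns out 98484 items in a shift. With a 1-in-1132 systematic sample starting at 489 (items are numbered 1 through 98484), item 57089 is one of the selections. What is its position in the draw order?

k = 1132
position = (57089 − 489)/1132 + 1 = 56600/1132 + 1 = 50 + 1 = 51

51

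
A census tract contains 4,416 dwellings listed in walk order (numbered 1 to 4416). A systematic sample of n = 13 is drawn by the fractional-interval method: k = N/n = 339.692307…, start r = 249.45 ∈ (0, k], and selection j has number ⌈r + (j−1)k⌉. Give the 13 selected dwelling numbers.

j=1: r + 0k = 249.45 → ⌈·⌉ = 250
j=2: r + 1k = 589.142307… → ⌈·⌉ = 590
j=3: r + 2k = 928.834615… → ⌈·⌉ = 929
j=4: r + 3k = 1268.526923… → ⌈·⌉ = 1269
j=5: r + 4k = 1608.219230… → ⌈·⌉ = 1609
j=6: r + 5k = 1947.911538… → ⌈·⌉ = 1948
j=7: r + 6k = 2287.603846… → ⌈·⌉ = 2288
j=8: r + 7k = 2627.296153… → ⌈·⌉ = 2628
j=9: r + 8k = 2966.988461… → ⌈·⌉ = 2967
j=10: r + 9k = 3306.680769… → ⌈·⌉ = 3307
j=11: r + 10k = 3646.373076… → ⌈·⌉ = 3647
j=12: r + 11k = 3986.065384… → ⌈·⌉ = 3987
j=13: r + 12k = 4325.757692… → ⌈·⌉ = 4326

250, 590, 929, 1269, 1609, 1948, 2288, 2628, 2967, 3307, 3647, 3987, 4326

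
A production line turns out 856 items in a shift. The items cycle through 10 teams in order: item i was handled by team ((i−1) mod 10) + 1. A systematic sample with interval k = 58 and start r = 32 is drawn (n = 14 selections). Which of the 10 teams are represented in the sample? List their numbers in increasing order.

Consecutive selections differ by k = 58, so their team numbers differ by 58 mod 10 = 8.
gcd(58, 10) = 2, so the sample visits 10/2 = 5 distinct residues mod 10.
Start 32 is team 2; the teams hit are 2, 4, 6, 8, 10.

2, 4, 6, 8, 10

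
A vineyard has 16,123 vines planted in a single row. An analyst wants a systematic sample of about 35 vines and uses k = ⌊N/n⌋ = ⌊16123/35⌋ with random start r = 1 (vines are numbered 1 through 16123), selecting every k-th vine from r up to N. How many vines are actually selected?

36

k = ⌊16123/35⌋ = 460
Achieved size = ⌊(16123 − 1)/460⌋ + 1 = ⌊16122/460⌋ + 1 = 35 + 1 = 36
(last selection: 1 + 35×460 = 16101 ≤ 16123; next would be 16561 > 16123)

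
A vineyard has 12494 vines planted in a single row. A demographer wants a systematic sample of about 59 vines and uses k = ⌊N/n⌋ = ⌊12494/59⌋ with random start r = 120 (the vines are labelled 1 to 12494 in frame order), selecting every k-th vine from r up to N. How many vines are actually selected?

59

k = ⌊12494/59⌋ = 211
Achieved size = ⌊(12494 − 120)/211⌋ + 1 = ⌊12374/211⌋ + 1 = 58 + 1 = 59
(last selection: 120 + 58×211 = 12358 ≤ 12494; next would be 12569 > 12494)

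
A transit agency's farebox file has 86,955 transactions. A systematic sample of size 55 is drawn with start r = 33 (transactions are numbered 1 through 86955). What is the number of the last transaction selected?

k = 86955/55 = 1581
55th selection = r + (55−1)·k = 33 + 54×1581 = 33 + 85374 = 85407

85407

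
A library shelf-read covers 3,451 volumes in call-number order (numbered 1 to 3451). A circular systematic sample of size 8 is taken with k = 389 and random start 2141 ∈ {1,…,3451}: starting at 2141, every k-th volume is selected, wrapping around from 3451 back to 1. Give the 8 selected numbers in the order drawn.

Selection 1: 2141
Selection 2: 2141 + 389 = 2530
Selection 3: 2530 + 389 = 2919
Selection 4: 2919 + 389 = 3308
Selection 5: 3308 + 389 = 3697 → 3697 − 3451 = 246
Selection 6: 246 + 389 = 635
Selection 7: 635 + 389 = 1024
Selection 8: 1024 + 389 = 1413

2141, 2530, 2919, 3308, 246, 635, 1024, 1413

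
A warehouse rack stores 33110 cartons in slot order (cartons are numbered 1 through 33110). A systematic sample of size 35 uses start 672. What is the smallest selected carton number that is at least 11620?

k = 33110/35 = 946
Steps past start: ⌈(11620 − 672)/946⌉ = ⌈10948/946⌉ = 12
Selected carton: 672 + 12×946 = 12024

12024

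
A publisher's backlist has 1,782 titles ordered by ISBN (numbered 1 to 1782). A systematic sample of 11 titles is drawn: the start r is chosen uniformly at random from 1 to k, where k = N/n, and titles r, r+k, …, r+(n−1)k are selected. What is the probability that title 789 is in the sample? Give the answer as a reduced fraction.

1/162

k = 1782/11 = 162.
Title 789 is selected iff r ≡ 789 (mod 162); exactly one such r in {1,…,162}.
Inclusion probability = 1/162.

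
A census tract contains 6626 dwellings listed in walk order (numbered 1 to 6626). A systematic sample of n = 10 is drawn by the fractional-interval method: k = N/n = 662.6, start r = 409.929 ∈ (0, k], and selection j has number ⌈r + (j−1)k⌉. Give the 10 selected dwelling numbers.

j=1: r + 0k = 409.929 → ⌈·⌉ = 410
j=2: r + 1k = 1072.529 → ⌈·⌉ = 1073
j=3: r + 2k = 1735.129 → ⌈·⌉ = 1736
j=4: r + 3k = 2397.729 → ⌈·⌉ = 2398
j=5: r + 4k = 3060.329 → ⌈·⌉ = 3061
j=6: r + 5k = 3722.929 → ⌈·⌉ = 3723
j=7: r + 6k = 4385.529 → ⌈·⌉ = 4386
j=8: r + 7k = 5048.129 → ⌈·⌉ = 5049
j=9: r + 8k = 5710.729 → ⌈·⌉ = 5711
j=10: r + 9k = 6373.329 → ⌈·⌉ = 6374

410, 1073, 1736, 2398, 3061, 3723, 4386, 5049, 5711, 6374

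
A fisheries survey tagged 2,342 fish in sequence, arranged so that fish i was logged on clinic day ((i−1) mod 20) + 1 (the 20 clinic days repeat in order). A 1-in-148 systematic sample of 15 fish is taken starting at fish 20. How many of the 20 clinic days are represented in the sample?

Consecutive selections differ by k = 148, so their clinic day numbers differ by 148 mod 20 = 8.
gcd(148, 20) = 4, so the sample visits 20/4 = 5 distinct residues mod 20.
Start 20 is clinic day 20; the clinic days hit are 4, 8, 12, 16, 20.

5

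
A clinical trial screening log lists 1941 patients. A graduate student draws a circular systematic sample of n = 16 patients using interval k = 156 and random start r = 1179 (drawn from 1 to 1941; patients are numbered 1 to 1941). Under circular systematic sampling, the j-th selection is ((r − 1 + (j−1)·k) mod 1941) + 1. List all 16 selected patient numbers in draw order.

1179, 1335, 1491, 1647, 1803, 18, 174, 330, 486, 642, 798, 954, 1110, 1266, 1422, 1578

Selection 1: 1179
Selection 2: 1179 + 156 = 1335
Selection 3: 1335 + 156 = 1491
Selection 4: 1491 + 156 = 1647
Selection 5: 1647 + 156 = 1803
Selection 6: 1803 + 156 = 1959 → 1959 − 1941 = 18
Selection 7: 18 + 156 = 174
Selection 8: 174 + 156 = 330
Selection 9: 330 + 156 = 486
Selection 10: 486 + 156 = 642
Selection 11: 642 + 156 = 798
Selection 12: 798 + 156 = 954
Selection 13: 954 + 156 = 1110
Selection 14: 1110 + 156 = 1266
Selection 15: 1266 + 156 = 1422
Selection 16: 1422 + 156 = 1578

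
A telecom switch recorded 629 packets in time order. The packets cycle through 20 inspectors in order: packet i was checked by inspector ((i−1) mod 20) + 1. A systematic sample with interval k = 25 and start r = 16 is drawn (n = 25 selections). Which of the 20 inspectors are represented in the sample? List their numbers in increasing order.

Consecutive selections differ by k = 25, so their inspector numbers differ by 25 mod 20 = 5.
gcd(25, 20) = 5, so the sample visits 20/5 = 4 distinct residues mod 20.
Start 16 is inspector 16; the inspectors hit are 1, 6, 11, 16.

1, 6, 11, 16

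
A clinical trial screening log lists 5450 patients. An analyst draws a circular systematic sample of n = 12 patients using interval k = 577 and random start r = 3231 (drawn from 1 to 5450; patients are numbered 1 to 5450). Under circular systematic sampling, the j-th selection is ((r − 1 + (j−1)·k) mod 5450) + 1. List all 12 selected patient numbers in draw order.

Selection 1: 3231
Selection 2: 3231 + 577 = 3808
Selection 3: 3808 + 577 = 4385
Selection 4: 4385 + 577 = 4962
Selection 5: 4962 + 577 = 5539 → 5539 − 5450 = 89
Selection 6: 89 + 577 = 666
Selection 7: 666 + 577 = 1243
Selection 8: 1243 + 577 = 1820
Selection 9: 1820 + 577 = 2397
Selection 10: 2397 + 577 = 2974
Selection 11: 2974 + 577 = 3551
Selection 12: 3551 + 577 = 4128

3231, 3808, 4385, 4962, 89, 666, 1243, 1820, 2397, 2974, 3551, 4128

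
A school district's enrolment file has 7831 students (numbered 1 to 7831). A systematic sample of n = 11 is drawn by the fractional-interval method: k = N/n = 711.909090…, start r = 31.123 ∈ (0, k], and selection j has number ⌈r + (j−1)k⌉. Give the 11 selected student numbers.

j=1: r + 0k = 31.123 → ⌈·⌉ = 32
j=2: r + 1k = 743.032090… → ⌈·⌉ = 744
j=3: r + 2k = 1454.941181… → ⌈·⌉ = 1455
j=4: r + 3k = 2166.850272… → ⌈·⌉ = 2167
j=5: r + 4k = 2878.759363… → ⌈·⌉ = 2879
j=6: r + 5k = 3590.668454… → ⌈·⌉ = 3591
j=7: r + 6k = 4302.577545… → ⌈·⌉ = 4303
j=8: r + 7k = 5014.486636… → ⌈·⌉ = 5015
j=9: r + 8k = 5726.395727… → ⌈·⌉ = 5727
j=10: r + 9k = 6438.304818… → ⌈·⌉ = 6439
j=11: r + 10k = 7150.213909… → ⌈·⌉ = 7151

32, 744, 1455, 2167, 2879, 3591, 4303, 5015, 5727, 6439, 7151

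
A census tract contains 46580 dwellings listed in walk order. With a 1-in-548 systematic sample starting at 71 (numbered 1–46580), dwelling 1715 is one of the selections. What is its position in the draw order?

4

k = 548
position = (1715 − 71)/548 + 1 = 1644/548 + 1 = 3 + 1 = 4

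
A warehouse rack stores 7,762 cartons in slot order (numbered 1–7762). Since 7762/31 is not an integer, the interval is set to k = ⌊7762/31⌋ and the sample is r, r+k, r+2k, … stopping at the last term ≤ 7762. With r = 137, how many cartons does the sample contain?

k = ⌊7762/31⌋ = 250
Achieved size = ⌊(7762 − 137)/250⌋ + 1 = ⌊7625/250⌋ + 1 = 30 + 1 = 31
(last selection: 137 + 30×250 = 7637 ≤ 7762; next would be 7887 > 7762)

31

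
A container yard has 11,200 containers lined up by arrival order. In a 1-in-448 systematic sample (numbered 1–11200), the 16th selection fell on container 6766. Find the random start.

46

k = 448
r = 6766 − (16−1)×448 = 6766 − 6720 = 46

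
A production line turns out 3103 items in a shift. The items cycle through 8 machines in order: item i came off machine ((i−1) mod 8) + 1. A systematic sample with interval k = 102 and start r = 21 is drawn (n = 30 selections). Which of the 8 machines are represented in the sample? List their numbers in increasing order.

1, 3, 5, 7

Consecutive selections differ by k = 102, so their machine numbers differ by 102 mod 8 = 6.
gcd(102, 8) = 2, so the sample visits 8/2 = 4 distinct residues mod 8.
Start 21 is machine 5; the machines hit are 1, 3, 5, 7.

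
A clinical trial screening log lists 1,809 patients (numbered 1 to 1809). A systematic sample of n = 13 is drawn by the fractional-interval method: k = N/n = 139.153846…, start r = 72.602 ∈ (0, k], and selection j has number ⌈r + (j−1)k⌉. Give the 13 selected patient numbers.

73, 212, 351, 491, 630, 769, 908, 1047, 1186, 1325, 1465, 1604, 1743

j=1: r + 0k = 72.602 → ⌈·⌉ = 73
j=2: r + 1k = 211.755846… → ⌈·⌉ = 212
j=3: r + 2k = 350.909692… → ⌈·⌉ = 351
j=4: r + 3k = 490.063538… → ⌈·⌉ = 491
j=5: r + 4k = 629.217384… → ⌈·⌉ = 630
j=6: r + 5k = 768.371230… → ⌈·⌉ = 769
j=7: r + 6k = 907.525076… → ⌈·⌉ = 908
j=8: r + 7k = 1046.678923… → ⌈·⌉ = 1047
j=9: r + 8k = 1185.832769… → ⌈·⌉ = 1186
j=10: r + 9k = 1324.986615… → ⌈·⌉ = 1325
j=11: r + 10k = 1464.140461… → ⌈·⌉ = 1465
j=12: r + 11k = 1603.294307… → ⌈·⌉ = 1604
j=13: r + 12k = 1742.448153… → ⌈·⌉ = 1743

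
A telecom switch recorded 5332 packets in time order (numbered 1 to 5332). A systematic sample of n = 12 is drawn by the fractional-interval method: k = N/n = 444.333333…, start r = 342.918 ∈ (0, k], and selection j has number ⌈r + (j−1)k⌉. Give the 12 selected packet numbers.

343, 788, 1232, 1676, 2121, 2565, 3009, 3454, 3898, 4342, 4787, 5231

j=1: r + 0k = 342.918 → ⌈·⌉ = 343
j=2: r + 1k = 787.251333… → ⌈·⌉ = 788
j=3: r + 2k = 1231.584666… → ⌈·⌉ = 1232
j=4: r + 3k = 1675.918 → ⌈·⌉ = 1676
j=5: r + 4k = 2120.251333… → ⌈·⌉ = 2121
j=6: r + 5k = 2564.584666… → ⌈·⌉ = 2565
j=7: r + 6k = 3008.918 → ⌈·⌉ = 3009
j=8: r + 7k = 3453.251333… → ⌈·⌉ = 3454
j=9: r + 8k = 3897.584666… → ⌈·⌉ = 3898
j=10: r + 9k = 4341.918 → ⌈·⌉ = 4342
j=11: r + 10k = 4786.251333… → ⌈·⌉ = 4787
j=12: r + 11k = 5230.584666… → ⌈·⌉ = 5231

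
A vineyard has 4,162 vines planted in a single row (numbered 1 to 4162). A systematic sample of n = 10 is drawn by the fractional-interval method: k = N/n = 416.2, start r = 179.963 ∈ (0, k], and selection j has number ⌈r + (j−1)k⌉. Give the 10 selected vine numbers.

180, 597, 1013, 1429, 1845, 2261, 2678, 3094, 3510, 3926

j=1: r + 0k = 179.963 → ⌈·⌉ = 180
j=2: r + 1k = 596.163 → ⌈·⌉ = 597
j=3: r + 2k = 1012.363 → ⌈·⌉ = 1013
j=4: r + 3k = 1428.563 → ⌈·⌉ = 1429
j=5: r + 4k = 1844.763 → ⌈·⌉ = 1845
j=6: r + 5k = 2260.963 → ⌈·⌉ = 2261
j=7: r + 6k = 2677.163 → ⌈·⌉ = 2678
j=8: r + 7k = 3093.363 → ⌈·⌉ = 3094
j=9: r + 8k = 3509.563 → ⌈·⌉ = 3510
j=10: r + 9k = 3925.763 → ⌈·⌉ = 3926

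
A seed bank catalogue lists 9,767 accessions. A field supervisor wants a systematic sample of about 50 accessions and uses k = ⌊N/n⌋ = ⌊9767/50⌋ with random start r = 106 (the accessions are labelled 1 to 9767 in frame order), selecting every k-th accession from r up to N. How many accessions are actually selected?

k = ⌊9767/50⌋ = 195
Achieved size = ⌊(9767 − 106)/195⌋ + 1 = ⌊9661/195⌋ + 1 = 49 + 1 = 50
(last selection: 106 + 49×195 = 9661 ≤ 9767; next would be 9856 > 9767)

50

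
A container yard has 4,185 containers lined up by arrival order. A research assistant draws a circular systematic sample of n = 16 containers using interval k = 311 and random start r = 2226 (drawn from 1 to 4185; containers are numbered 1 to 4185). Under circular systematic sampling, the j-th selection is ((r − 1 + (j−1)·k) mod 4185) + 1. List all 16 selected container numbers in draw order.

Selection 1: 2226
Selection 2: 2226 + 311 = 2537
Selection 3: 2537 + 311 = 2848
Selection 4: 2848 + 311 = 3159
Selection 5: 3159 + 311 = 3470
Selection 6: 3470 + 311 = 3781
Selection 7: 3781 + 311 = 4092
Selection 8: 4092 + 311 = 4403 → 4403 − 4185 = 218
Selection 9: 218 + 311 = 529
Selection 10: 529 + 311 = 840
Selection 11: 840 + 311 = 1151
Selection 12: 1151 + 311 = 1462
Selection 13: 1462 + 311 = 1773
Selection 14: 1773 + 311 = 2084
Selection 15: 2084 + 311 = 2395
Selection 16: 2395 + 311 = 2706

2226, 2537, 2848, 3159, 3470, 3781, 4092, 218, 529, 840, 1151, 1462, 1773, 2084, 2395, 2706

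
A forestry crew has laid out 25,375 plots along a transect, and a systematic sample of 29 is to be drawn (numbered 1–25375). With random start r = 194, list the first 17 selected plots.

194, 1069, 1944, 2819, 3694, 4569, 5444, 6319, 7194, 8069, 8944, 9819, 10694, 11569, 12444, 13319, 14194

k = N/n = 25375/29 = 875
plot 1: 194
plot 2: 194 + 875 = 1069
plot 3: 1069 + 875 = 1944
plot 4: 1944 + 875 = 2819
plot 5: 2819 + 875 = 3694
plot 6: 3694 + 875 = 4569
plot 7: 4569 + 875 = 5444
plot 8: 5444 + 875 = 6319
plot 9: 6319 + 875 = 7194
plot 10: 7194 + 875 = 8069
plot 11: 8069 + 875 = 8944
plot 12: 8944 + 875 = 9819
plot 13: 9819 + 875 = 10694
plot 14: 10694 + 875 = 11569
plot 15: 11569 + 875 = 12444
plot 16: 12444 + 875 = 13319
plot 17: 13319 + 875 = 14194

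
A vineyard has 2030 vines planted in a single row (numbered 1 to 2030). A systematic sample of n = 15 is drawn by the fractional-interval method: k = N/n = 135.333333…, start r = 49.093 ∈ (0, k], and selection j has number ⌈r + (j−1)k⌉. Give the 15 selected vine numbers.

50, 185, 320, 456, 591, 726, 862, 997, 1132, 1268, 1403, 1538, 1674, 1809, 1944

j=1: r + 0k = 49.093 → ⌈·⌉ = 50
j=2: r + 1k = 184.426333… → ⌈·⌉ = 185
j=3: r + 2k = 319.759666… → ⌈·⌉ = 320
j=4: r + 3k = 455.093 → ⌈·⌉ = 456
j=5: r + 4k = 590.426333… → ⌈·⌉ = 591
j=6: r + 5k = 725.759666… → ⌈·⌉ = 726
j=7: r + 6k = 861.093 → ⌈·⌉ = 862
j=8: r + 7k = 996.426333… → ⌈·⌉ = 997
j=9: r + 8k = 1131.759666… → ⌈·⌉ = 1132
j=10: r + 9k = 1267.093 → ⌈·⌉ = 1268
j=11: r + 10k = 1402.426333… → ⌈·⌉ = 1403
j=12: r + 11k = 1537.759666… → ⌈·⌉ = 1538
j=13: r + 12k = 1673.093 → ⌈·⌉ = 1674
j=14: r + 13k = 1808.426333… → ⌈·⌉ = 1809
j=15: r + 14k = 1943.759666… → ⌈·⌉ = 1944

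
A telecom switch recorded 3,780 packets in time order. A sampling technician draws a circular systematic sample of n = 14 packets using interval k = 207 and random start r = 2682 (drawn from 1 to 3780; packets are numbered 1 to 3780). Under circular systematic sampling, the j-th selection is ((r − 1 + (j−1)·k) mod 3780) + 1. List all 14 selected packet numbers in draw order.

2682, 2889, 3096, 3303, 3510, 3717, 144, 351, 558, 765, 972, 1179, 1386, 1593

Selection 1: 2682
Selection 2: 2682 + 207 = 2889
Selection 3: 2889 + 207 = 3096
Selection 4: 3096 + 207 = 3303
Selection 5: 3303 + 207 = 3510
Selection 6: 3510 + 207 = 3717
Selection 7: 3717 + 207 = 3924 → 3924 − 3780 = 144
Selection 8: 144 + 207 = 351
Selection 9: 351 + 207 = 558
Selection 10: 558 + 207 = 765
Selection 11: 765 + 207 = 972
Selection 12: 972 + 207 = 1179
Selection 13: 1179 + 207 = 1386
Selection 14: 1386 + 207 = 1593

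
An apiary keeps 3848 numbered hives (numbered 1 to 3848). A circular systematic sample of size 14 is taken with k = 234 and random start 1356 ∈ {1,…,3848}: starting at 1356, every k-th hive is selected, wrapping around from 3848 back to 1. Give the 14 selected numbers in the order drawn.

Selection 1: 1356
Selection 2: 1356 + 234 = 1590
Selection 3: 1590 + 234 = 1824
Selection 4: 1824 + 234 = 2058
Selection 5: 2058 + 234 = 2292
Selection 6: 2292 + 234 = 2526
Selection 7: 2526 + 234 = 2760
Selection 8: 2760 + 234 = 2994
Selection 9: 2994 + 234 = 3228
Selection 10: 3228 + 234 = 3462
Selection 11: 3462 + 234 = 3696
Selection 12: 3696 + 234 = 3930 → 3930 − 3848 = 82
Selection 13: 82 + 234 = 316
Selection 14: 316 + 234 = 550

1356, 1590, 1824, 2058, 2292, 2526, 2760, 2994, 3228, 3462, 3696, 82, 316, 550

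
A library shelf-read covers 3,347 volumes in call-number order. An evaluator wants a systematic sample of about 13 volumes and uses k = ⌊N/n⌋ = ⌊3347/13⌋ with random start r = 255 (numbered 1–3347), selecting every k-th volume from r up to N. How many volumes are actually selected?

13

k = ⌊3347/13⌋ = 257
Achieved size = ⌊(3347 − 255)/257⌋ + 1 = ⌊3092/257⌋ + 1 = 12 + 1 = 13
(last selection: 255 + 12×257 = 3339 ≤ 3347; next would be 3596 > 3347)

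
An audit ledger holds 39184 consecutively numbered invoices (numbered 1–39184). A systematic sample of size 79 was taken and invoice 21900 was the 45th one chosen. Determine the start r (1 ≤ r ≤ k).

k = 39184/79 = 496
r = 21900 − (45−1)×496 = 21900 − 21824 = 76

76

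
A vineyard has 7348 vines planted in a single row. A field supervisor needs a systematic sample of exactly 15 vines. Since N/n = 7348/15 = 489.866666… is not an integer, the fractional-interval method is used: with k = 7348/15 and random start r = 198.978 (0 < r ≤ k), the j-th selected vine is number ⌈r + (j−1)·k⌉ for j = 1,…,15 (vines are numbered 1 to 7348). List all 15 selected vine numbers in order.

199, 689, 1179, 1669, 2159, 2649, 3139, 3629, 4118, 4608, 5098, 5588, 6078, 6568, 7058

j=1: r + 0k = 198.978 → ⌈·⌉ = 199
j=2: r + 1k = 688.844666… → ⌈·⌉ = 689
j=3: r + 2k = 1178.711333… → ⌈·⌉ = 1179
j=4: r + 3k = 1668.578 → ⌈·⌉ = 1669
j=5: r + 4k = 2158.444666… → ⌈·⌉ = 2159
j=6: r + 5k = 2648.311333… → ⌈·⌉ = 2649
j=7: r + 6k = 3138.178 → ⌈·⌉ = 3139
j=8: r + 7k = 3628.044666… → ⌈·⌉ = 3629
j=9: r + 8k = 4117.911333… → ⌈·⌉ = 4118
j=10: r + 9k = 4607.778 → ⌈·⌉ = 4608
j=11: r + 10k = 5097.644666… → ⌈·⌉ = 5098
j=12: r + 11k = 5587.511333… → ⌈·⌉ = 5588
j=13: r + 12k = 6077.378 → ⌈·⌉ = 6078
j=14: r + 13k = 6567.244666… → ⌈·⌉ = 6568
j=15: r + 14k = 7057.111333… → ⌈·⌉ = 7058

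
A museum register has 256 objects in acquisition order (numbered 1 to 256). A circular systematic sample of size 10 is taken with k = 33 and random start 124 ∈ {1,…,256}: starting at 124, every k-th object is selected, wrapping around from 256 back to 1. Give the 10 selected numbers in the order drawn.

124, 157, 190, 223, 256, 33, 66, 99, 132, 165

Selection 1: 124
Selection 2: 124 + 33 = 157
Selection 3: 157 + 33 = 190
Selection 4: 190 + 33 = 223
Selection 5: 223 + 33 = 256
Selection 6: 256 + 33 = 289 → 289 − 256 = 33
Selection 7: 33 + 33 = 66
Selection 8: 66 + 33 = 99
Selection 9: 99 + 33 = 132
Selection 10: 132 + 33 = 165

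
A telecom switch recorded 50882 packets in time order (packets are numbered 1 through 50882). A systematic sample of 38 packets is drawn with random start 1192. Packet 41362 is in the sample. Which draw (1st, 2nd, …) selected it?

k = 50882/38 = 1339
position = (41362 − 1192)/1339 + 1 = 40170/1339 + 1 = 30 + 1 = 31

31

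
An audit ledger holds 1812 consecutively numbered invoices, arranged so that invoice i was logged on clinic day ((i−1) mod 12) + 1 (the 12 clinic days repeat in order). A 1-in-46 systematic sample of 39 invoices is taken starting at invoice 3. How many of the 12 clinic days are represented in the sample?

Consecutive selections differ by k = 46, so their clinic day numbers differ by 46 mod 12 = 10.
gcd(46, 12) = 2, so the sample visits 12/2 = 6 distinct residues mod 12.
Start 3 is clinic day 3; the clinic days hit are 1, 3, 5, 7, 9, 11.

6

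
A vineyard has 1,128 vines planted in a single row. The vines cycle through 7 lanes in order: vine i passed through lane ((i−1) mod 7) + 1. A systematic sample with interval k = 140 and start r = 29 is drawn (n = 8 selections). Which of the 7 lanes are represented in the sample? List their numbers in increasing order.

Consecutive selections differ by k = 140, so their lane numbers differ by 140 mod 7 = 0.
gcd(140, 7) = 7, so the sample visits 7/7 = 1 distinct residues mod 7.
Start 29 is lane 1; the lanes hit are 1.

1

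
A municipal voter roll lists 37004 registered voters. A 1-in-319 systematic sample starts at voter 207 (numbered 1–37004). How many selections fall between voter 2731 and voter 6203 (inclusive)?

k = 319
First selection ≥ 2731: 207 + ⌈(2731−207)/319⌉·319 = 207 + 8×319 = 2759
Last selection ≤ 6203: 207 + ⌊(6203−207)/319⌋·319 = 207 + 18×319 = 5949
Count = 18 − 8 + 1 = 11

11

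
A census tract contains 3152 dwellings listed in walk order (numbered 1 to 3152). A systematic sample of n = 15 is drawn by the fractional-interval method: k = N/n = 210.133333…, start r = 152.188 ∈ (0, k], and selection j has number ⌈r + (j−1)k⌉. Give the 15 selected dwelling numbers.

j=1: r + 0k = 152.188 → ⌈·⌉ = 153
j=2: r + 1k = 362.321333… → ⌈·⌉ = 363
j=3: r + 2k = 572.454666… → ⌈·⌉ = 573
j=4: r + 3k = 782.588 → ⌈·⌉ = 783
j=5: r + 4k = 992.721333… → ⌈·⌉ = 993
j=6: r + 5k = 1202.854666… → ⌈·⌉ = 1203
j=7: r + 6k = 1412.988 → ⌈·⌉ = 1413
j=8: r + 7k = 1623.121333… → ⌈·⌉ = 1624
j=9: r + 8k = 1833.254666… → ⌈·⌉ = 1834
j=10: r + 9k = 2043.388 → ⌈·⌉ = 2044
j=11: r + 10k = 2253.521333… → ⌈·⌉ = 2254
j=12: r + 11k = 2463.654666… → ⌈·⌉ = 2464
j=13: r + 12k = 2673.788 → ⌈·⌉ = 2674
j=14: r + 13k = 2883.921333… → ⌈·⌉ = 2884
j=15: r + 14k = 3094.054666… → ⌈·⌉ = 3095

153, 363, 573, 783, 993, 1203, 1413, 1624, 1834, 2044, 2254, 2464, 2674, 2884, 3095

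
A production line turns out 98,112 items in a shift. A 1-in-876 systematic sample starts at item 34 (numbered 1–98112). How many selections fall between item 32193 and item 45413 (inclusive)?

k = 876
First selection ≥ 32193: 34 + ⌈(32193−34)/876⌉·876 = 34 + 37×876 = 32446
Last selection ≤ 45413: 34 + ⌊(45413−34)/876⌋·876 = 34 + 51×876 = 44710
Count = 51 − 37 + 1 = 15

15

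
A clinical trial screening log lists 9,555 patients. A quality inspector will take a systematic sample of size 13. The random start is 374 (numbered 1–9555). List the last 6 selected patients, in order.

k = N/n = 9555/13 = 735
8th selection = 374 + 7×735 = 5519
9th: 5519 + 735 = 6254
10th: 6254 + 735 = 6989
11th: 6989 + 735 = 7724
12th: 7724 + 735 = 8459
13th: 8459 + 735 = 9194

5519, 6254, 6989, 7724, 8459, 9194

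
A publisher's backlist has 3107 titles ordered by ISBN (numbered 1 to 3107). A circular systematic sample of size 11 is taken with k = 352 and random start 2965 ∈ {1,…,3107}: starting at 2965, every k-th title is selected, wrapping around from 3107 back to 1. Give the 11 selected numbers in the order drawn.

2965, 210, 562, 914, 1266, 1618, 1970, 2322, 2674, 3026, 271

Selection 1: 2965
Selection 2: 2965 + 352 = 3317 → 3317 − 3107 = 210
Selection 3: 210 + 352 = 562
Selection 4: 562 + 352 = 914
Selection 5: 914 + 352 = 1266
Selection 6: 1266 + 352 = 1618
Selection 7: 1618 + 352 = 1970
Selection 8: 1970 + 352 = 2322
Selection 9: 2322 + 352 = 2674
Selection 10: 2674 + 352 = 3026
Selection 11: 3026 + 352 = 3378 → 3378 − 3107 = 271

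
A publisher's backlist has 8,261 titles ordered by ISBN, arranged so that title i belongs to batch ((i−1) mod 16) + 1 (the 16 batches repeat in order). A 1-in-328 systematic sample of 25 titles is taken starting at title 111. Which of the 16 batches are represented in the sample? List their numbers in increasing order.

Consecutive selections differ by k = 328, so their batch numbers differ by 328 mod 16 = 8.
gcd(328, 16) = 8, so the sample visits 16/8 = 2 distinct residues mod 16.
Start 111 is batch 15; the batches hit are 7, 15.

7, 15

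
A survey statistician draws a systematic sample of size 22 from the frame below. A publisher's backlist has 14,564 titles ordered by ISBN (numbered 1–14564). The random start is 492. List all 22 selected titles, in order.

k = N/n = 14564/22 = 662
title 1: 492
title 2: 492 + 662 = 1154
title 3: 1154 + 662 = 1816
title 4: 1816 + 662 = 2478
title 5: 2478 + 662 = 3140
title 6: 3140 + 662 = 3802
title 7: 3802 + 662 = 4464
title 8: 4464 + 662 = 5126
title 9: 5126 + 662 = 5788
title 10: 5788 + 662 = 6450
title 11: 6450 + 662 = 7112
title 12: 7112 + 662 = 7774
title 13: 7774 + 662 = 8436
title 14: 8436 + 662 = 9098
title 15: 9098 + 662 = 9760
title 16: 9760 + 662 = 10422
title 17: 10422 + 662 = 11084
title 18: 11084 + 662 = 11746
title 19: 11746 + 662 = 12408
title 20: 12408 + 662 = 13070
title 21: 13070 + 662 = 13732
title 22: 13732 + 662 = 14394

492, 1154, 1816, 2478, 3140, 3802, 4464, 5126, 5788, 6450, 7112, 7774, 8436, 9098, 9760, 10422, 11084, 11746, 12408, 13070, 13732, 14394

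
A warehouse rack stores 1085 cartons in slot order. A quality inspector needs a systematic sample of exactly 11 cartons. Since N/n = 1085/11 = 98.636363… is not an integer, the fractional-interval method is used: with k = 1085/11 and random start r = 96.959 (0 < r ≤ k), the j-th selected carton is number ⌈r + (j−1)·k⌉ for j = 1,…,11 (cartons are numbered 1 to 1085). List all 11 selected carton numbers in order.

97, 196, 295, 393, 492, 591, 689, 788, 887, 985, 1084

j=1: r + 0k = 96.959 → ⌈·⌉ = 97
j=2: r + 1k = 195.595363… → ⌈·⌉ = 196
j=3: r + 2k = 294.231727… → ⌈·⌉ = 295
j=4: r + 3k = 392.868090… → ⌈·⌉ = 393
j=5: r + 4k = 491.504454… → ⌈·⌉ = 492
j=6: r + 5k = 590.140818… → ⌈·⌉ = 591
j=7: r + 6k = 688.777181… → ⌈·⌉ = 689
j=8: r + 7k = 787.413545… → ⌈·⌉ = 788
j=9: r + 8k = 886.049909… → ⌈·⌉ = 887
j=10: r + 9k = 984.686272… → ⌈·⌉ = 985
j=11: r + 10k = 1083.322636… → ⌈·⌉ = 1084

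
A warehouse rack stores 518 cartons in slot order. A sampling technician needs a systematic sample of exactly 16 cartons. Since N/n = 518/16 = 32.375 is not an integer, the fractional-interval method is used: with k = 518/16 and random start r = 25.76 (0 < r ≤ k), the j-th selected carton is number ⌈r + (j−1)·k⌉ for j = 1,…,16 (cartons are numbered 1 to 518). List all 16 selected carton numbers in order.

j=1: r + 0k = 25.76 → ⌈·⌉ = 26
j=2: r + 1k = 58.135 → ⌈·⌉ = 59
j=3: r + 2k = 90.51 → ⌈·⌉ = 91
j=4: r + 3k = 122.885 → ⌈·⌉ = 123
j=5: r + 4k = 155.26 → ⌈·⌉ = 156
j=6: r + 5k = 187.635 → ⌈·⌉ = 188
j=7: r + 6k = 220.01 → ⌈·⌉ = 221
j=8: r + 7k = 252.385 → ⌈·⌉ = 253
j=9: r + 8k = 284.76 → ⌈·⌉ = 285
j=10: r + 9k = 317.135 → ⌈·⌉ = 318
j=11: r + 10k = 349.51 → ⌈·⌉ = 350
j=12: r + 11k = 381.885 → ⌈·⌉ = 382
j=13: r + 12k = 414.26 → ⌈·⌉ = 415
j=14: r + 13k = 446.635 → ⌈·⌉ = 447
j=15: r + 14k = 479.01 → ⌈·⌉ = 480
j=16: r + 15k = 511.385 → ⌈·⌉ = 512

26, 59, 91, 123, 156, 188, 221, 253, 285, 318, 350, 382, 415, 447, 480, 512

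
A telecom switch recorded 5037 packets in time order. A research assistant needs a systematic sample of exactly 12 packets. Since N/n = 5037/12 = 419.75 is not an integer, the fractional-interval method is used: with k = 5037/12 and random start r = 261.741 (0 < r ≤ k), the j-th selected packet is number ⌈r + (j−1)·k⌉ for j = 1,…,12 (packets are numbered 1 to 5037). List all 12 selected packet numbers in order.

262, 682, 1102, 1521, 1941, 2361, 2781, 3200, 3620, 4040, 4460, 4879

j=1: r + 0k = 261.741 → ⌈·⌉ = 262
j=2: r + 1k = 681.491 → ⌈·⌉ = 682
j=3: r + 2k = 1101.241 → ⌈·⌉ = 1102
j=4: r + 3k = 1520.991 → ⌈·⌉ = 1521
j=5: r + 4k = 1940.741 → ⌈·⌉ = 1941
j=6: r + 5k = 2360.491 → ⌈·⌉ = 2361
j=7: r + 6k = 2780.241 → ⌈·⌉ = 2781
j=8: r + 7k = 3199.991 → ⌈·⌉ = 3200
j=9: r + 8k = 3619.741 → ⌈·⌉ = 3620
j=10: r + 9k = 4039.491 → ⌈·⌉ = 4040
j=11: r + 10k = 4459.241 → ⌈·⌉ = 4460
j=12: r + 11k = 4878.991 → ⌈·⌉ = 4879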